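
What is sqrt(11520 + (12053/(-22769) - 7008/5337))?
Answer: sqrt(18898303737154513299)/40506051 ≈ 107.32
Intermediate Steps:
sqrt(11520 + (12053/(-22769) - 7008/5337)) = sqrt(11520 + (12053*(-1/22769) - 7008*1/5337)) = sqrt(11520 + (-12053/22769 - 2336/1779)) = sqrt(11520 - 74630671/40506051) = sqrt(466555076849/40506051) = sqrt(18898303737154513299)/40506051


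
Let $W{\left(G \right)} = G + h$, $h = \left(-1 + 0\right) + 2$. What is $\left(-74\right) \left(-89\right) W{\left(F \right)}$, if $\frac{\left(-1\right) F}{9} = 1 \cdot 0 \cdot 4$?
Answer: $6586$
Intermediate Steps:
$h = 1$ ($h = -1 + 2 = 1$)
$F = 0$ ($F = - 9 \cdot 1 \cdot 0 \cdot 4 = - 9 \cdot 0 \cdot 4 = \left(-9\right) 0 = 0$)
$W{\left(G \right)} = 1 + G$ ($W{\left(G \right)} = G + 1 = 1 + G$)
$\left(-74\right) \left(-89\right) W{\left(F \right)} = \left(-74\right) \left(-89\right) \left(1 + 0\right) = 6586 \cdot 1 = 6586$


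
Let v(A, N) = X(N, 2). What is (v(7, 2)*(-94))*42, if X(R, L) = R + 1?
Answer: -11844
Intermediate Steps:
X(R, L) = 1 + R
v(A, N) = 1 + N
(v(7, 2)*(-94))*42 = ((1 + 2)*(-94))*42 = (3*(-94))*42 = -282*42 = -11844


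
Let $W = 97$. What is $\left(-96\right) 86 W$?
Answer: $-800832$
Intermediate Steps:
$\left(-96\right) 86 W = \left(-96\right) 86 \cdot 97 = \left(-8256\right) 97 = -800832$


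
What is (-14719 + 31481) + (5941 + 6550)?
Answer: 29253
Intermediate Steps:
(-14719 + 31481) + (5941 + 6550) = 16762 + 12491 = 29253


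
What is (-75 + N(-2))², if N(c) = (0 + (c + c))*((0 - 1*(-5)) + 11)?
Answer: 19321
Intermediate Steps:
N(c) = 32*c (N(c) = (0 + 2*c)*((0 + 5) + 11) = (2*c)*(5 + 11) = (2*c)*16 = 32*c)
(-75 + N(-2))² = (-75 + 32*(-2))² = (-75 - 64)² = (-139)² = 19321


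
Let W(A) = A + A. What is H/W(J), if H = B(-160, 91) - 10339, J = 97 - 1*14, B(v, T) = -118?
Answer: -10457/166 ≈ -62.994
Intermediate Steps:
J = 83 (J = 97 - 14 = 83)
W(A) = 2*A
H = -10457 (H = -118 - 10339 = -10457)
H/W(J) = -10457/(2*83) = -10457/166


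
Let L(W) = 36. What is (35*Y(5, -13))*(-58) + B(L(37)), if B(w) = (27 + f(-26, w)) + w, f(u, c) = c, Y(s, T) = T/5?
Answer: 5377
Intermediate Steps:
Y(s, T) = T/5 (Y(s, T) = T*(⅕) = T/5)
B(w) = 27 + 2*w (B(w) = (27 + w) + w = 27 + 2*w)
(35*Y(5, -13))*(-58) + B(L(37)) = (35*((⅕)*(-13)))*(-58) + (27 + 2*36) = (35*(-13/5))*(-58) + (27 + 72) = -91*(-58) + 99 = 5278 + 99 = 5377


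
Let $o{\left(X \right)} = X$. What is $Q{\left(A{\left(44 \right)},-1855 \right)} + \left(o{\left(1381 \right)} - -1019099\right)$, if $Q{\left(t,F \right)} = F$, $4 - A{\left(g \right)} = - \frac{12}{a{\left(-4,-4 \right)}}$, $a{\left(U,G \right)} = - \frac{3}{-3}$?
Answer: $1018625$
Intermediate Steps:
$a{\left(U,G \right)} = 1$ ($a{\left(U,G \right)} = \left(-3\right) \left(- \frac{1}{3}\right) = 1$)
$A{\left(g \right)} = 16$ ($A{\left(g \right)} = 4 - - \frac{12}{1} = 4 - \left(-12\right) 1 = 4 - -12 = 4 + 12 = 16$)
$Q{\left(A{\left(44 \right)},-1855 \right)} + \left(o{\left(1381 \right)} - -1019099\right) = -1855 + \left(1381 - -1019099\right) = -1855 + \left(1381 + 1019099\right) = -1855 + 1020480 = 1018625$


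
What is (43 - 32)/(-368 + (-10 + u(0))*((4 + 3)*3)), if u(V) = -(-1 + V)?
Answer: -11/557 ≈ -0.019749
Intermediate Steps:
u(V) = 1 - V
(43 - 32)/(-368 + (-10 + u(0))*((4 + 3)*3)) = (43 - 32)/(-368 + (-10 + (1 - 1*0))*((4 + 3)*3)) = 11/(-368 + (-10 + (1 + 0))*(7*3)) = 11/(-368 + (-10 + 1)*21) = 11/(-368 - 9*21) = 11/(-368 - 189) = 11/(-557) = 11*(-1/557) = -11/557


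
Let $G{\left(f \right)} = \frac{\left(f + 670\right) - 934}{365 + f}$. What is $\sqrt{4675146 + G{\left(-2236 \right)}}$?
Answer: $\frac{\sqrt{16366012446086}}{1871} \approx 2162.2$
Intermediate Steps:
$G{\left(f \right)} = \frac{-264 + f}{365 + f}$ ($G{\left(f \right)} = \frac{\left(670 + f\right) - 934}{365 + f} = \frac{-264 + f}{365 + f}$)
$\sqrt{4675146 + G{\left(-2236 \right)}} = \sqrt{4675146 + \frac{-264 - 2236}{365 - 2236}} = \sqrt{4675146 + \frac{1}{-1871} \left(-2500\right)} = \sqrt{4675146 - - \frac{2500}{1871}} = \sqrt{4675146 + \frac{2500}{1871}} = \sqrt{\frac{8747200666}{1871}} = \frac{\sqrt{16366012446086}}{1871}$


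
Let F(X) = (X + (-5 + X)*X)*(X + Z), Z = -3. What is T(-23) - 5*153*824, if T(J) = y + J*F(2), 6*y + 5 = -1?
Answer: -630453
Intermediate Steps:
y = -1 (y = -⅚ + (⅙)*(-1) = -⅚ - ⅙ = -1)
F(X) = (-3 + X)*(X + X*(-5 + X)) (F(X) = (X + (-5 + X)*X)*(X - 3) = (X + X*(-5 + X))*(-3 + X) = (-3 + X)*(X + X*(-5 + X)))
T(J) = -1 + 4*J (T(J) = -1 + J*(2*(12 + 2² - 7*2)) = -1 + J*(2*(12 + 4 - 14)) = -1 + J*(2*2) = -1 + J*4 = -1 + 4*J)
T(-23) - 5*153*824 = (-1 + 4*(-23)) - 5*153*824 = (-1 - 92) - 765*824 = -93 - 630360 = -630453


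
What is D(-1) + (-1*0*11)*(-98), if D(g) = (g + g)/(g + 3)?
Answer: -1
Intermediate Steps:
D(g) = 2*g/(3 + g) (D(g) = (2*g)/(3 + g) = 2*g/(3 + g))
D(-1) + (-1*0*11)*(-98) = 2*(-1)/(3 - 1) + (-1*0*11)*(-98) = 2*(-1)/2 + (0*11)*(-98) = 2*(-1)*(½) + 0*(-98) = -1 + 0 = -1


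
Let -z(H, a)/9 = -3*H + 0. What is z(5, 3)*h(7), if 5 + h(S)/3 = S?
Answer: 810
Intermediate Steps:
z(H, a) = 27*H (z(H, a) = -9*(-3*H + 0) = -(-27)*H = 27*H)
h(S) = -15 + 3*S
z(5, 3)*h(7) = (27*5)*(-15 + 3*7) = 135*(-15 + 21) = 135*6 = 810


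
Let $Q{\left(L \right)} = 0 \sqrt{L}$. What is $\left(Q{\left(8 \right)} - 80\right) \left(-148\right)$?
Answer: $11840$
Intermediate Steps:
$Q{\left(L \right)} = 0$
$\left(Q{\left(8 \right)} - 80\right) \left(-148\right) = \left(0 - 80\right) \left(-148\right) = \left(-80\right) \left(-148\right) = 11840$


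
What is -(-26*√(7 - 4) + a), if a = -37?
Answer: 37 + 26*√3 ≈ 82.033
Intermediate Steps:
-(-26*√(7 - 4) + a) = -(-26*√(7 - 4) - 37) = -(-26*√3 - 37) = -(-37 - 26*√3) = 37 + 26*√3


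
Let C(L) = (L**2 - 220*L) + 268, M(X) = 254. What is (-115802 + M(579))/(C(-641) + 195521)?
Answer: -19258/124615 ≈ -0.15454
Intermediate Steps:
C(L) = 268 + L**2 - 220*L
(-115802 + M(579))/(C(-641) + 195521) = (-115802 + 254)/((268 + (-641)**2 - 220*(-641)) + 195521) = -115548/((268 + 410881 + 141020) + 195521) = -115548/(552169 + 195521) = -115548/747690 = -115548*1/747690 = -19258/124615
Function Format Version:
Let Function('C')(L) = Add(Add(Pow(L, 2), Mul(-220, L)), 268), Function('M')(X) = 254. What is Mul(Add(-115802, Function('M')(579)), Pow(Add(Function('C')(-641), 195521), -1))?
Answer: Rational(-19258, 124615) ≈ -0.15454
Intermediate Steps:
Function('C')(L) = Add(268, Pow(L, 2), Mul(-220, L))
Mul(Add(-115802, Function('M')(579)), Pow(Add(Function('C')(-641), 195521), -1)) = Mul(Add(-115802, 254), Pow(Add(Add(268, Pow(-641, 2), Mul(-220, -641)), 195521), -1)) = Mul(-115548, Pow(Add(Add(268, 410881, 141020), 195521), -1)) = Mul(-115548, Pow(Add(552169, 195521), -1)) = Mul(-115548, Pow(747690, -1)) = Mul(-115548, Rational(1, 747690)) = Rational(-19258, 124615)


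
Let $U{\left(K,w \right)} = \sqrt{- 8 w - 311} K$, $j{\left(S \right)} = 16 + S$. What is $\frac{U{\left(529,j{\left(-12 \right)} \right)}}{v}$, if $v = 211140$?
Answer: $\frac{161 i \sqrt{7}}{9180} \approx 0.046402 i$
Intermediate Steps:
$U{\left(K,w \right)} = K \sqrt{-311 - 8 w}$ ($U{\left(K,w \right)} = \sqrt{-311 - 8 w} K = K \sqrt{-311 - 8 w}$)
$\frac{U{\left(529,j{\left(-12 \right)} \right)}}{v} = \frac{529 \sqrt{-311 - 8 \left(16 - 12\right)}}{211140} = 529 \sqrt{-311 - 32} \cdot \frac{1}{211140} = 529 \sqrt{-343} \cdot \frac{1}{211140} = 529 \cdot 7 i \sqrt{7} \cdot \frac{1}{211140} = 3703 i \sqrt{7} \cdot \frac{1}{211140} = \frac{161 i \sqrt{7}}{9180}$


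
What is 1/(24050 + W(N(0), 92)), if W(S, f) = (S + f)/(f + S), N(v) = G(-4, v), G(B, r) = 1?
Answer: 1/24051 ≈ 4.1578e-5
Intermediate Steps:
N(v) = 1
W(S, f) = 1 (W(S, f) = (S + f)/(S + f) = 1)
1/(24050 + W(N(0), 92)) = 1/(24050 + 1) = 1/24051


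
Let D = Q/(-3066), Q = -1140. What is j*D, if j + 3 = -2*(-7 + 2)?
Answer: 190/73 ≈ 2.6027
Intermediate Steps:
D = 190/511 (D = -1140/(-3066) = -1140*(-1/3066) = 190/511 ≈ 0.37182)
j = 7 (j = -3 - 2*(-7 + 2) = -3 - 2*(-5) = -3 + 10 = 7)
j*D = 7*(190/511) = 190/73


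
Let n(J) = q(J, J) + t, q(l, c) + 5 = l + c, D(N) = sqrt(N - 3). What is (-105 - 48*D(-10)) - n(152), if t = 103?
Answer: -507 - 48*I*sqrt(13) ≈ -507.0 - 173.07*I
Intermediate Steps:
D(N) = sqrt(-3 + N)
q(l, c) = -5 + c + l (q(l, c) = -5 + (l + c) = -5 + (c + l) = -5 + c + l)
n(J) = 98 + 2*J (n(J) = (-5 + J + J) + 103 = (-5 + 2*J) + 103 = 98 + 2*J)
(-105 - 48*D(-10)) - n(152) = (-105 - 48*sqrt(-3 - 10)) - (98 + 2*152) = (-105 - 48*I*sqrt(13)) - (98 + 304) = (-105 - 48*I*sqrt(13)) - 1*402 = (-105 - 48*I*sqrt(13)) - 402 = -507 - 48*I*sqrt(13)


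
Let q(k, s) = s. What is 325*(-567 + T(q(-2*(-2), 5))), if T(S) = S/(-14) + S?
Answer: -2558725/14 ≈ -1.8277e+5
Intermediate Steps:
T(S) = 13*S/14 (T(S) = S*(-1/14) + S = -S/14 + S = 13*S/14)
325*(-567 + T(q(-2*(-2), 5))) = 325*(-567 + (13/14)*5) = 325*(-567 + 65/14) = 325*(-7873/14) = -2558725/14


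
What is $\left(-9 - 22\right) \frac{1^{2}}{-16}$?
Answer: $\frac{31}{16} \approx 1.9375$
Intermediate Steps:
$\left(-9 - 22\right) \frac{1^{2}}{-16} = - 31 \cdot 1 \left(- \frac{1}{16}\right) = \left(-31\right) \left(- \frac{1}{16}\right) = \frac{31}{16}$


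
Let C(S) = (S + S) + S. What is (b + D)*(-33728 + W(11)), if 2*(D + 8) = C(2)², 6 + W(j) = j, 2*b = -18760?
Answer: 315984510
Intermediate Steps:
b = -9380 (b = (½)*(-18760) = -9380)
C(S) = 3*S (C(S) = 2*S + S = 3*S)
W(j) = -6 + j
D = 10 (D = -8 + (3*2)²/2 = -8 + (½)*6² = -8 + (½)*36 = -8 + 18 = 10)
(b + D)*(-33728 + W(11)) = (-9380 + 10)*(-33728 + (-6 + 11)) = -9370*(-33728 + 5) = -9370*(-33723) = 315984510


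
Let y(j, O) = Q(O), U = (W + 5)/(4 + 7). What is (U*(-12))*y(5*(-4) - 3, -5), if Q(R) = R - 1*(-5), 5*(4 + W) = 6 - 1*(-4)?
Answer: 0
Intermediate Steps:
W = -2 (W = -4 + (6 - 1*(-4))/5 = -4 + (6 + 4)/5 = -4 + (⅕)*10 = -4 + 2 = -2)
Q(R) = 5 + R (Q(R) = R + 5 = 5 + R)
U = 3/11 (U = (-2 + 5)/(4 + 7) = 3/11 ≈ 0.27273)
y(j, O) = 5 + O
(U*(-12))*y(5*(-4) - 3, -5) = ((3/11)*(-12))*(5 - 5) = -36/11*0 = 0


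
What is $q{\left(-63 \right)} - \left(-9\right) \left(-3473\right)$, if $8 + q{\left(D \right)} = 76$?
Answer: $-31189$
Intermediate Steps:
$q{\left(D \right)} = 68$ ($q{\left(D \right)} = -8 + 76 = 68$)
$q{\left(-63 \right)} - \left(-9\right) \left(-3473\right) = 68 - \left(-9\right) \left(-3473\right) = 68 - 31257 = -31189$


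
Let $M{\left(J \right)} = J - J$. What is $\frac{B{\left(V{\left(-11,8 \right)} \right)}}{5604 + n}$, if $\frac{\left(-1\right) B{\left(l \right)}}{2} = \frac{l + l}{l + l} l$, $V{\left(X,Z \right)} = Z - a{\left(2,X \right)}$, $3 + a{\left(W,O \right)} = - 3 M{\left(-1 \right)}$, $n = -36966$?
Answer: $\frac{11}{15681} \approx 0.00070149$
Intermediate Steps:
$M{\left(J \right)} = 0$
$a{\left(W,O \right)} = -3$ ($a{\left(W,O \right)} = -3 - 0 = -3 + 0 = -3$)
$V{\left(X,Z \right)} = 3 + Z$ ($V{\left(X,Z \right)} = Z - -3 = Z + 3 = 3 + Z$)
$B{\left(l \right)} = - 2 l$ ($B{\left(l \right)} = - 2 \frac{l + l}{l + l} l = - 2 \frac{2 l}{2 l} l = - 2 \cdot 2 l \frac{1}{2 l} l = - 2 \cdot 1 l = - 2 l$)
$\frac{B{\left(V{\left(-11,8 \right)} \right)}}{5604 + n} = \frac{\left(-2\right) \left(3 + 8\right)}{5604 - 36966} = \frac{\left(-2\right) 11}{-31362} = \left(-22\right) \left(- \frac{1}{31362}\right) = \frac{11}{15681}$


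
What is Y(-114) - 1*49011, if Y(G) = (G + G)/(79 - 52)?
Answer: -441175/9 ≈ -49019.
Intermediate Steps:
Y(G) = 2*G/27 (Y(G) = (2*G)/27 = (2*G)*(1/27) = 2*G/27)
Y(-114) - 1*49011 = (2/27)*(-114) - 1*49011 = -76/9 - 49011 = -441175/9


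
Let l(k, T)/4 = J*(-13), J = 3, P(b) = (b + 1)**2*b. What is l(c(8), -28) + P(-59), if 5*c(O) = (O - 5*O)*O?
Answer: -198632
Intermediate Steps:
P(b) = b*(1 + b)**2 (P(b) = (1 + b)**2*b = b*(1 + b)**2)
c(O) = -4*O**2/5 (c(O) = ((O - 5*O)*O)/5 = ((-4*O)*O)/5 = (-4*O**2)/5 = -4*O**2/5)
l(k, T) = -156 (l(k, T) = 4*(3*(-13)) = 4*(-39) = -156)
l(c(8), -28) + P(-59) = -156 - 59*(1 - 59)**2 = -156 - 59*(-58)**2 = -156 - 59*3364 = -156 - 198476 = -198632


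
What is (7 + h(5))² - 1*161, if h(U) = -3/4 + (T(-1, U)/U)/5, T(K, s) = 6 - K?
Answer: -1183591/10000 ≈ -118.36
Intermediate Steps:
h(U) = -¾ + 7/(5*U) (h(U) = -3/4 + ((6 - 1*(-1))/U)/5 = -3*¼ + ((6 + 1)/U)*(⅕) = -¾ + (7/U)*(⅕) = -¾ + 7/(5*U))
(7 + h(5))² - 1*161 = (7 + (1/20)*(28 - 15*5)/5)² - 1*161 = (7 + (1/20)*(⅕)*(28 - 75))² - 161 = (7 + (1/20)*(⅕)*(-47))² - 161 = (7 - 47/100)² - 161 = (653/100)² - 161 = 426409/10000 - 161 = -1183591/10000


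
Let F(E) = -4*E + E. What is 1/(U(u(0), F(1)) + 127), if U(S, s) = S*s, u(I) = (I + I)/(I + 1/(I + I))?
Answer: 1/127 ≈ 0.0078740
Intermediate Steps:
u(I) = 2*I/(I + 1/(2*I)) (u(I) = (2*I)/(I + 1/(2*I)) = 2*I/(I + 1/(2*I)))
F(E) = -3*E
1/(U(u(0), F(1)) + 127) = 1/((4*0**2/(1 + 2*0**2))*(-3*1) + 127) = 1/((4*0/(1 + 2*0))*(-3) + 127) = 1/((4*0/(1 + 0))*(-3) + 127) = 1/((4*0/1)*(-3) + 127) = 1/((4*0*1)*(-3) + 127) = 1/(0*(-3) + 127) = 1/(0 + 127) = 1/127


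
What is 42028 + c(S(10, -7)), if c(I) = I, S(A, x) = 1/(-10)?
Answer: 420279/10 ≈ 42028.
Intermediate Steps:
S(A, x) = -⅒
42028 + c(S(10, -7)) = 42028 - ⅒ = 420279/10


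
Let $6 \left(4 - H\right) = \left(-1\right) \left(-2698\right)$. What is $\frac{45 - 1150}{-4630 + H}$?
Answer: $\frac{3315}{15227} \approx 0.21771$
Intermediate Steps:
$H = - \frac{1337}{3}$ ($H = 4 - \frac{\left(-1\right) \left(-2698\right)}{6} = 4 - \frac{1349}{3} = - \frac{1337}{3} \approx -445.67$)
$\frac{45 - 1150}{-4630 + H} = \frac{45 - 1150}{-4630 - \frac{1337}{3}} = - \frac{1105}{- \frac{15227}{3}} = \left(-1105\right) \left(- \frac{3}{15227}\right) = \frac{3315}{15227}$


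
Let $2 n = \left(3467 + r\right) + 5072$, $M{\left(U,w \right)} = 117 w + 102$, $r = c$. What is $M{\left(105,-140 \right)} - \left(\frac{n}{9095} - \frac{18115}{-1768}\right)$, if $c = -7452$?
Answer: $- \frac{15406782689}{945880} \approx -16288.0$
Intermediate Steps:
$r = -7452$
$M{\left(U,w \right)} = 102 + 117 w$
$n = \frac{1087}{2}$ ($n = \frac{\left(3467 - 7452\right) + 5072}{2} = \frac{-3985 + 5072}{2} = \frac{1}{2} \cdot 1087 = \frac{1087}{2} \approx 543.5$)
$M{\left(105,-140 \right)} - \left(\frac{n}{9095} - \frac{18115}{-1768}\right) = \left(102 + 117 \left(-140\right)\right) - \left(\frac{1087}{2 \cdot 9095} - \frac{18115}{-1768}\right) = \left(102 - 16380\right) - \left(\frac{1087}{2} \cdot \frac{1}{9095} - - \frac{18115}{1768}\right) = -16278 - \left(\frac{1087}{18190} + \frac{18115}{1768}\right) = -16278 - \frac{9748049}{945880} = - \frac{15406782689}{945880}$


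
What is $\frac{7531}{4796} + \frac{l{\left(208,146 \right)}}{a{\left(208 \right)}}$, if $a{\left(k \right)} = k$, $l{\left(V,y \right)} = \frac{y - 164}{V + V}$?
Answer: $\frac{81444505}{51873536} \approx 1.5701$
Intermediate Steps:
$l{\left(V,y \right)} = \frac{-164 + y}{2 V}$
$\frac{7531}{4796} + \frac{l{\left(208,146 \right)}}{a{\left(208 \right)}} = \frac{7531}{4796} + \frac{\frac{1}{2} \cdot \frac{1}{208} \left(-164 + 146\right)}{208} = 7531 \cdot \frac{1}{4796} + \frac{1}{2} \cdot \frac{1}{208} \left(-18\right) \frac{1}{208} = \frac{7531}{4796} - \frac{9}{43264} = \frac{81444505}{51873536}$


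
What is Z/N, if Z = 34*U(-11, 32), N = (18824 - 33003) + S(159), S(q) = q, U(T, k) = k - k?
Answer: 0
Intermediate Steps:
U(T, k) = 0
N = -14020 (N = (18824 - 33003) + 159 = -14179 + 159 = -14020)
Z = 0 (Z = 34*0 = 0)
Z/N = 0/(-14020) = 0*(-1/14020) = 0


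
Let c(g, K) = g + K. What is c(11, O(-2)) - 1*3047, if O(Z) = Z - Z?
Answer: -3036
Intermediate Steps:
O(Z) = 0
c(g, K) = K + g
c(11, O(-2)) - 1*3047 = (0 + 11) - 1*3047 = 11 - 3047 = -3036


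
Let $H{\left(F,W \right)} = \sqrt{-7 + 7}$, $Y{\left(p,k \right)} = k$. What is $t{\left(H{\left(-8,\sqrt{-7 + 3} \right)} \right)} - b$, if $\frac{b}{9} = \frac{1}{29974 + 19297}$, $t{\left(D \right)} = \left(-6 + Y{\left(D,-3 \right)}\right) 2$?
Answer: $- \frac{886887}{49271} \approx -18.0$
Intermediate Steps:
$H{\left(F,W \right)} = 0$ ($H{\left(F,W \right)} = \sqrt{0} = 0$)
$t{\left(D \right)} = -18$ ($t{\left(D \right)} = \left(-6 - 3\right) 2 = \left(-9\right) 2 = -18$)
$b = \frac{9}{49271}$ ($b = \frac{9}{29974 + 19297} = \frac{9}{49271} \approx 0.00018266$)
$t{\left(H{\left(-8,\sqrt{-7 + 3} \right)} \right)} - b = -18 - \frac{9}{49271} = - \frac{886887}{49271}$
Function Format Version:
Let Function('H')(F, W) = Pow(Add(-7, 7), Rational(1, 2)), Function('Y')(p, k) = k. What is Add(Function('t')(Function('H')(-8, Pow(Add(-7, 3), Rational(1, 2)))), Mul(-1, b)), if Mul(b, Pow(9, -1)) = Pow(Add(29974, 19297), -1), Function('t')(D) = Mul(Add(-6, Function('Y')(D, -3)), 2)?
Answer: Rational(-886887, 49271) ≈ -18.000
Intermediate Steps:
Function('H')(F, W) = 0 (Function('H')(F, W) = Pow(0, Rational(1, 2)) = 0)
Function('t')(D) = -18 (Function('t')(D) = Mul(Add(-6, -3), 2) = Mul(-9, 2) = -18)
b = Rational(9, 49271) (b = Mul(9, Pow(Add(29974, 19297), -1)) = Mul(9, Pow(49271, -1)) = Mul(9, Rational(1, 49271)) = Rational(9, 49271) ≈ 0.00018266)
Add(Function('t')(Function('H')(-8, Pow(Add(-7, 3), Rational(1, 2)))), Mul(-1, b)) = Add(-18, Mul(-1, Rational(9, 49271))) = Add(-18, Rational(-9, 49271)) = Rational(-886887, 49271)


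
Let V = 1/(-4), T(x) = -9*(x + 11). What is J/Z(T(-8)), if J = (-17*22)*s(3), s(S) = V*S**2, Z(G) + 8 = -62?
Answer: -1683/140 ≈ -12.021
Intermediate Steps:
T(x) = -99 - 9*x (T(x) = -9*(11 + x) = -99 - 9*x)
Z(G) = -70 (Z(G) = -8 - 62 = -70)
V = -1/4 ≈ -0.25000
s(S) = -S**2/4
J = 1683/2 (J = (-17*22)*(-1/4*3**2) = -(-187)*9/2 = -374*(-9/4) = 1683/2 ≈ 841.50)
J/Z(T(-8)) = (1683/2)/(-70) = (1683/2)*(-1/70) = -1683/140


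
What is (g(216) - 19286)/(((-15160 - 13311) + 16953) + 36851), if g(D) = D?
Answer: -19070/25333 ≈ -0.75277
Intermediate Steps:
(g(216) - 19286)/(((-15160 - 13311) + 16953) + 36851) = (216 - 19286)/(((-15160 - 13311) + 16953) + 36851) = -19070/((-28471 + 16953) + 36851) = -19070/(-11518 + 36851) = -19070/25333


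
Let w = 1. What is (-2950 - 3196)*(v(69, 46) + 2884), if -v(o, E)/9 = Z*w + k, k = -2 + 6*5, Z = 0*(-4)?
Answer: -16176272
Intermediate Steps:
Z = 0
k = 28 (k = -2 + 30 = 28)
v(o, E) = -252 (v(o, E) = -9*(0*1 + 28) = -9*(0 + 28) = -9*28 = -252)
(-2950 - 3196)*(v(69, 46) + 2884) = (-2950 - 3196)*(-252 + 2884) = -6146*2632 = -16176272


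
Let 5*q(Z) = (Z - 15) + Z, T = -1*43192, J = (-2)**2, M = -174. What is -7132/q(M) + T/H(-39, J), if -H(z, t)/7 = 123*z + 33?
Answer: 97792582/1008777 ≈ 96.942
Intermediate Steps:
J = 4
T = -43192
H(z, t) = -231 - 861*z (H(z, t) = -7*(123*z + 33) = -7*(33 + 123*z) = -231 - 861*z)
q(Z) = -3 + 2*Z/5 (q(Z) = ((Z - 15) + Z)/5 = ((-15 + Z) + Z)/5 = (-15 + 2*Z)/5 = -3 + 2*Z/5)
-7132/q(M) + T/H(-39, J) = -7132/(-3 + (2/5)*(-174)) - 43192/(-231 - 861*(-39)) = -7132/(-3 - 348/5) - 43192/(-231 + 33579) = -7132/(-363/5) - 43192/33348 = -7132*(-5/363) - 43192*1/33348 = 35660/363 - 10798/8337 = 97792582/1008777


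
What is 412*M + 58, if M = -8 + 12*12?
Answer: 56090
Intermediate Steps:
M = 136 (M = -8 + 144 = 136)
412*M + 58 = 412*136 + 58 = 56032 + 58 = 56090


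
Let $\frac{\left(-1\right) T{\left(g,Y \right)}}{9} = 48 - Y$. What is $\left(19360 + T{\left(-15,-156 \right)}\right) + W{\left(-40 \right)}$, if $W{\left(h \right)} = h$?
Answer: $17484$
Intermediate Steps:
$T{\left(g,Y \right)} = -432 + 9 Y$ ($T{\left(g,Y \right)} = - 9 \left(48 - Y\right) = -432 + 9 Y$)
$\left(19360 + T{\left(-15,-156 \right)}\right) + W{\left(-40 \right)} = \left(19360 + \left(-432 + 9 \left(-156\right)\right)\right) - 40 = \left(19360 - 1836\right) - 40 = 17524 - 40 = 17484$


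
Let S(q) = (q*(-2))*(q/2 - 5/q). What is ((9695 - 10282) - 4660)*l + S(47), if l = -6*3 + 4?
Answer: 71259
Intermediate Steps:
l = -14 (l = -18 + 4 = -14)
S(q) = -2*q*(q/2 - 5/q) (S(q) = (-2*q)*(q*(½) - 5/q) = (-2*q)*(q/2 - 5/q) = -2*q*(q/2 - 5/q))
((9695 - 10282) - 4660)*l + S(47) = ((9695 - 10282) - 4660)*(-14) + (10 - 1*47²) = (-587 - 4660)*(-14) + (10 - 1*2209) = -5247*(-14) + (10 - 2209) = 73458 - 2199 = 71259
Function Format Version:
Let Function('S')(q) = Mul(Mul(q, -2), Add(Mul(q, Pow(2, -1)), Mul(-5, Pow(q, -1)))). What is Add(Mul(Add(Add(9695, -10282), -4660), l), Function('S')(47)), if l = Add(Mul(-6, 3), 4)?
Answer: 71259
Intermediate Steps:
l = -14 (l = Add(-18, 4) = -14)
Function('S')(q) = Mul(-2, q, Add(Mul(Rational(1, 2), q), Mul(-5, Pow(q, -1)))) (Function('S')(q) = Mul(Mul(-2, q), Add(Mul(q, Rational(1, 2)), Mul(-5, Pow(q, -1)))) = Mul(Mul(-2, q), Add(Mul(Rational(1, 2), q), Mul(-5, Pow(q, -1)))) = Mul(-2, q, Add(Mul(Rational(1, 2), q), Mul(-5, Pow(q, -1)))))
Add(Mul(Add(Add(9695, -10282), -4660), l), Function('S')(47)) = Add(Mul(Add(Add(9695, -10282), -4660), -14), Add(10, Mul(-1, Pow(47, 2)))) = Add(Mul(Add(-587, -4660), -14), Add(10, Mul(-1, 2209))) = Add(Mul(-5247, -14), Add(10, -2209)) = Add(73458, -2199) = 71259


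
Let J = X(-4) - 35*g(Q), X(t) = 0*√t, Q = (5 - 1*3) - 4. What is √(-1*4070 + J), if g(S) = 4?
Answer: I*√4210 ≈ 64.885*I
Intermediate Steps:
Q = -2 (Q = (5 - 3) - 4 = 2 - 4 = -2)
X(t) = 0
J = -140 (J = 0 - 35*4 = 0 - 140 = -140)
√(-1*4070 + J) = √(-1*4070 - 140) = √(-4070 - 140) = √(-4210) = I*√4210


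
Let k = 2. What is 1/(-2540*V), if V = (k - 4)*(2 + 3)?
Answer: 1/25400 ≈ 3.9370e-5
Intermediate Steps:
V = -10 (V = (2 - 4)*(2 + 3) = -2*5 = -10)
1/(-2540*V) = 1/(-2540*(-10)) = 1/25400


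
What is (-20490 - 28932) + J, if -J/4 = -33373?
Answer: 84070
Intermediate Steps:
J = 133492 (J = -4*(-33373) = 133492)
(-20490 - 28932) + J = (-20490 - 28932) + 133492 = -49422 + 133492 = 84070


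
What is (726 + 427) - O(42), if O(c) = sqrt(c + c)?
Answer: 1153 - 2*sqrt(21) ≈ 1143.8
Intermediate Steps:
O(c) = sqrt(2)*sqrt(c) (O(c) = sqrt(2*c) = sqrt(2)*sqrt(c))
(726 + 427) - O(42) = (726 + 427) - sqrt(2)*sqrt(42) = 1153 - 2*sqrt(21)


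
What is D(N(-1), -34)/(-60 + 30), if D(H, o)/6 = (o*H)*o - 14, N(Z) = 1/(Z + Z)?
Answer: 592/5 ≈ 118.40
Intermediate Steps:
N(Z) = 1/(2*Z)
D(H, o) = -84 + 6*H*o² (D(H, o) = 6*((o*H)*o - 14) = 6*((H*o)*o - 14) = 6*(H*o² - 14) = 6*(-14 + H*o²) = -84 + 6*H*o²)
D(N(-1), -34)/(-60 + 30) = (-84 + 6*((½)/(-1))*(-34)²)/(-60 + 30) = (-84 + 6*((½)*(-1))*1156)/(-30) = -(-84 + 6*(-½)*1156)/30 = -(-84 - 3468)/30 = -1/30*(-3552) = 592/5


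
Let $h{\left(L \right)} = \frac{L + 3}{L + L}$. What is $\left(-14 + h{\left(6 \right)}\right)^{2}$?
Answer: $\frac{2809}{16} \approx 175.56$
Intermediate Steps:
$h{\left(L \right)} = \frac{3 + L}{2 L}$
$\left(-14 + h{\left(6 \right)}\right)^{2} = \left(-14 + \frac{3 + 6}{2 \cdot 6}\right)^{2} = \left(-14 + \frac{1}{2} \cdot \frac{1}{6} \cdot 9\right)^{2} = \left(-14 + \frac{3}{4}\right)^{2} = \left(- \frac{53}{4}\right)^{2} = \frac{2809}{16}$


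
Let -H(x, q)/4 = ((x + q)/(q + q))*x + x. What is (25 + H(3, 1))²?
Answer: 121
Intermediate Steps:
H(x, q) = -4*x - 2*x*(q + x)/q (H(x, q) = -4*(((x + q)/(q + q))*x + x) = -4*(((q + x)/((2*q)))*x + x) = -4*(((q + x)*(1/(2*q)))*x + x) = -4*(((q + x)/(2*q))*x + x) = -4*(x*(q + x)/(2*q) + x) = -4*(x + x*(q + x)/(2*q)) = -4*x - 2*x*(q + x)/q)
(25 + H(3, 1))² = (25 - 2*3*(3 + 3*1)/1)² = (25 - 2*3*1*(3 + 3))² = (25 - 2*3*1*6)² = (25 - 36)² = (-11)² = 121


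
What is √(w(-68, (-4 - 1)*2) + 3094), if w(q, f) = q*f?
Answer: √3774 ≈ 61.433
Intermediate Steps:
w(q, f) = f*q
√(w(-68, (-4 - 1)*2) + 3094) = √(((-4 - 1)*2)*(-68) + 3094) = √(-5*2*(-68) + 3094) = √(-10*(-68) + 3094) = √(680 + 3094) = √3774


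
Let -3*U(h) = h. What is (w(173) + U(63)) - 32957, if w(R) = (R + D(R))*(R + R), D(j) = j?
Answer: 86738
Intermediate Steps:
U(h) = -h/3
w(R) = 4*R**2 (w(R) = (R + R)*(R + R) = (2*R)*(2*R) = 4*R**2)
(w(173) + U(63)) - 32957 = (4*173**2 - 1/3*63) - 32957 = (4*29929 - 21) - 32957 = (119716 - 21) - 32957 = 119695 - 32957 = 86738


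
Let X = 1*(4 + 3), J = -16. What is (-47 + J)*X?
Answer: -441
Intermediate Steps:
X = 7 (X = 1*7 = 7)
(-47 + J)*X = (-47 - 16)*7 = -63*7 = -441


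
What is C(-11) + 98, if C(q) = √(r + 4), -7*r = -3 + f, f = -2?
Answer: 98 + √231/7 ≈ 100.17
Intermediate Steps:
r = 5/7 (r = -(-3 - 2)/7 = -⅐*(-5) = 5/7 ≈ 0.71429)
C(q) = √231/7 (C(q) = √(5/7 + 4) = √(33/7) = √231/7)
C(-11) + 98 = √231/7 + 98 = 98 + √231/7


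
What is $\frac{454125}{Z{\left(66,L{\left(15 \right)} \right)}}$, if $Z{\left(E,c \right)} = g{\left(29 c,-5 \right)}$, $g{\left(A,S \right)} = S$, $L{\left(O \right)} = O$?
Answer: $-90825$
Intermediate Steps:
$Z{\left(E,c \right)} = -5$
$\frac{454125}{Z{\left(66,L{\left(15 \right)} \right)}} = \frac{454125}{-5} = 454125 \left(- \frac{1}{5}\right) = -90825$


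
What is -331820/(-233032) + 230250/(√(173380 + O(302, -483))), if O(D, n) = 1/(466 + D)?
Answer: 82955/58258 + 3684000*√399467523/133155841 ≈ 554.39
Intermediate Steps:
-331820/(-233032) + 230250/(√(173380 + O(302, -483))) = -331820/(-233032) + 230250/(√(173380 + 1/(466 + 302))) = -331820*(-1/233032) + 230250/(√(173380 + 1/768)) = 82955/58258 + 230250/(√(173380 + 1/768)) = 82955/58258 + 230250/(√(133155841/768)) = 82955/58258 + 230250/((√399467523/48)) = 82955/58258 + 230250*(16*√399467523/133155841) = 82955/58258 + 3684000*√399467523/133155841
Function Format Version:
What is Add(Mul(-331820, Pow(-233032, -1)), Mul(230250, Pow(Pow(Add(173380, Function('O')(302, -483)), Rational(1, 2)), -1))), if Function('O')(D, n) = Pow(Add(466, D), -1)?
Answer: Add(Rational(82955, 58258), Mul(Rational(3684000, 133155841), Pow(399467523, Rational(1, 2)))) ≈ 554.39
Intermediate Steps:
Add(Mul(-331820, Pow(-233032, -1)), Mul(230250, Pow(Pow(Add(173380, Function('O')(302, -483)), Rational(1, 2)), -1))) = Add(Mul(-331820, Pow(-233032, -1)), Mul(230250, Pow(Pow(Add(173380, Pow(Add(466, 302), -1)), Rational(1, 2)), -1))) = Add(Mul(-331820, Rational(-1, 233032)), Mul(230250, Pow(Pow(Add(173380, Pow(768, -1)), Rational(1, 2)), -1))) = Add(Rational(82955, 58258), Mul(230250, Pow(Pow(Add(173380, Rational(1, 768)), Rational(1, 2)), -1))) = Add(Rational(82955, 58258), Mul(230250, Pow(Pow(Rational(133155841, 768), Rational(1, 2)), -1))) = Add(Rational(82955, 58258), Mul(230250, Pow(Mul(Rational(1, 48), Pow(399467523, Rational(1, 2))), -1))) = Add(Rational(82955, 58258), Mul(230250, Mul(Rational(16, 133155841), Pow(399467523, Rational(1, 2))))) = Add(Rational(82955, 58258), Mul(Rational(3684000, 133155841), Pow(399467523, Rational(1, 2))))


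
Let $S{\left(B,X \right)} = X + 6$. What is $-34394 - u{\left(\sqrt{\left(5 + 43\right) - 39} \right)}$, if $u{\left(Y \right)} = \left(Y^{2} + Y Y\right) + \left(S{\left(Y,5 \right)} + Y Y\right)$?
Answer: $-34432$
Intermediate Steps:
$S{\left(B,X \right)} = 6 + X$
$u{\left(Y \right)} = 11 + 3 Y^{2}$ ($u{\left(Y \right)} = \left(Y^{2} + Y Y\right) + \left(\left(6 + 5\right) + Y Y\right) = \left(Y^{2} + Y^{2}\right) + \left(11 + Y^{2}\right) = 2 Y^{2} + \left(11 + Y^{2}\right) = 11 + 3 Y^{2}$)
$-34394 - u{\left(\sqrt{\left(5 + 43\right) - 39} \right)} = -34394 - \left(11 + 3 \left(\sqrt{\left(5 + 43\right) - 39}\right)^{2}\right) = -34394 - \left(11 + 3 \left(\sqrt{48 - 39}\right)^{2}\right) = -34394 - \left(11 + 3 \left(\sqrt{9}\right)^{2}\right) = -34394 - \left(11 + 3 \cdot 3^{2}\right) = -34394 - \left(11 + 3 \cdot 9\right) = -34394 - \left(11 + 27\right) = -34394 - 38 = -34432$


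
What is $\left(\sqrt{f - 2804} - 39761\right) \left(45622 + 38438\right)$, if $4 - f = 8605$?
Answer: $-3342309660 + 84060 i \sqrt{11405} \approx -3.3423 \cdot 10^{9} + 8.9771 \cdot 10^{6} i$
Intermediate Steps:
$f = -8601$ ($f = 4 - 8605 = -8601$)
$\left(\sqrt{f - 2804} - 39761\right) \left(45622 + 38438\right) = \left(\sqrt{-8601 - 2804} - 39761\right) \left(45622 + 38438\right) = \left(\sqrt{-11405} - 39761\right) 84060 = \left(i \sqrt{11405} - 39761\right) 84060 = \left(-39761 + i \sqrt{11405}\right) 84060 = -3342309660 + 84060 i \sqrt{11405}$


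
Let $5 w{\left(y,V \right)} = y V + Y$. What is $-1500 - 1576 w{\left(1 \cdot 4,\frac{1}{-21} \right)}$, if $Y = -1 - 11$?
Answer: $\frac{245956}{105} \approx 2342.4$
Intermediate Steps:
$Y = -12$ ($Y = -1 - 11 = -12$)
$w{\left(y,V \right)} = - \frac{12}{5} + \frac{V y}{5}$ ($w{\left(y,V \right)} = \frac{y V - 12}{5} = \frac{V y - 12}{5} = \frac{-12 + V y}{5} = - \frac{12}{5} + \frac{V y}{5}$)
$-1500 - 1576 w{\left(1 \cdot 4,\frac{1}{-21} \right)} = -1500 - 1576 \left(- \frac{12}{5} + \frac{1 \cdot 4}{5 \left(-21\right)}\right) = -1500 - 1576 \left(- \frac{12}{5} + \frac{1}{5} \left(- \frac{1}{21}\right) 4\right) = -1500 - 1576 \left(- \frac{12}{5} - \frac{4}{105}\right) = -1500 - - \frac{403456}{105} = -1500 + \frac{403456}{105} = \frac{245956}{105}$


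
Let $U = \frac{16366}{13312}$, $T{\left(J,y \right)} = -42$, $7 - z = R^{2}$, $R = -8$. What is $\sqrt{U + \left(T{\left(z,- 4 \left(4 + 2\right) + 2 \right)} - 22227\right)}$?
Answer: $\frac{i \sqrt{3853571306}}{416} \approx 149.22 i$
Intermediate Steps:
$z = -57$ ($z = 7 - \left(-8\right)^{2} = 7 - 64 = -57$)
$U = \frac{8183}{6656}$ ($U = 16366 \cdot \frac{1}{13312} = \frac{8183}{6656} \approx 1.2294$)
$\sqrt{U + \left(T{\left(z,- 4 \left(4 + 2\right) + 2 \right)} - 22227\right)} = \sqrt{\frac{8183}{6656} - 22269} = \sqrt{- \frac{148214281}{6656}} = \frac{i \sqrt{3853571306}}{416}$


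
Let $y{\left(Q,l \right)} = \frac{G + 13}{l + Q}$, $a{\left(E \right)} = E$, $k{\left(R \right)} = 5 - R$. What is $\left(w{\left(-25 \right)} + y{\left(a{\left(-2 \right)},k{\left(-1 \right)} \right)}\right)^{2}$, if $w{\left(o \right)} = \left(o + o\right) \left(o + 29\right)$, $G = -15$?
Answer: $\frac{160801}{4} \approx 40200.0$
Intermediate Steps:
$w{\left(o \right)} = 2 o \left(29 + o\right)$
$y{\left(Q,l \right)} = - \frac{2}{Q + l}$ ($y{\left(Q,l \right)} = \frac{-15 + 13}{l + Q} = - \frac{2}{Q + l}$)
$\left(w{\left(-25 \right)} + y{\left(a{\left(-2 \right)},k{\left(-1 \right)} \right)}\right)^{2} = \left(2 \left(-25\right) \left(29 - 25\right) - \frac{2}{-2 + \left(5 - -1\right)}\right)^{2} = \left(2 \left(-25\right) 4 - \frac{2}{-2 + \left(5 + 1\right)}\right)^{2} = \left(-200 - \frac{2}{-2 + 6}\right)^{2} = \left(-200 - \frac{2}{4}\right)^{2} = \left(-200 - \frac{1}{2}\right)^{2} = \left(- \frac{401}{2}\right)^{2} = \frac{160801}{4}$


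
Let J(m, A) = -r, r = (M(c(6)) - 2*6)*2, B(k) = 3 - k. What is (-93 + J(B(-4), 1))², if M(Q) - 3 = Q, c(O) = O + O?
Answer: 9801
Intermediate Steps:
c(O) = 2*O
M(Q) = 3 + Q
r = 6 (r = ((3 + 2*6) - 2*6)*2 = ((3 + 12) - 12)*2 = (15 - 12)*2 = 3*2 = 6)
J(m, A) = -6 (J(m, A) = -1*6 = -6)
(-93 + J(B(-4), 1))² = (-93 - 6)² = (-99)² = 9801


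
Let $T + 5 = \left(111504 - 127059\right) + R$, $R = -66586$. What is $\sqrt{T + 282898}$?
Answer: $4 \sqrt{12547} \approx 448.05$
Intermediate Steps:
$T = -82146$ ($T = -5 + \left(\left(111504 - 127059\right) - 66586\right) = -5 - 82141 = -82146$)
$\sqrt{T + 282898} = \sqrt{-82146 + 282898} = \sqrt{200752} = 4 \sqrt{12547}$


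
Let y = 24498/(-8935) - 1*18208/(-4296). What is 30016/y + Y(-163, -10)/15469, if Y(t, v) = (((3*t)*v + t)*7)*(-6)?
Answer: 1113206947182162/55538613673 ≈ 20044.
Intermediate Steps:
Y(t, v) = -42*t - 126*t*v (Y(t, v) = ((3*t*v + t)*7)*(-6) = ((t + 3*t*v)*7)*(-6) = (7*t + 21*t*v)*(-6) = -42*t - 126*t*v)
y = 7180634/4798095 (y = 24498*(-1/8935) - 18208*(-1/4296) = -24498/8935 + 2276/537 = 7180634/4798095 ≈ 1.4966)
30016/y + Y(-163, -10)/15469 = 30016/(7180634/4798095) - 42*(-163)*(1 + 3*(-10))/15469 = 30016*(4798095/7180634) - 42*(-163)*(1 - 30)*(1/15469) = 72009809760/3590317 - 42*(-163)*(-29)*(1/15469) = 72009809760/3590317 - 198534*1/15469 = 72009809760/3590317 - 198534/15469 = 1113206947182162/55538613673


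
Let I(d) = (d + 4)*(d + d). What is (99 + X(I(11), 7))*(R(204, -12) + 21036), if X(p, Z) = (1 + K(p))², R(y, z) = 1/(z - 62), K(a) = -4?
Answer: 84059802/37 ≈ 2.2719e+6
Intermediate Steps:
I(d) = 2*d*(4 + d) (I(d) = (4 + d)*(2*d) = 2*d*(4 + d))
R(y, z) = 1/(-62 + z)
X(p, Z) = 9 (X(p, Z) = (1 - 4)² = (-3)² = 9)
(99 + X(I(11), 7))*(R(204, -12) + 21036) = (99 + 9)*(1/(-62 - 12) + 21036) = 108*(1/(-74) + 21036) = 108*(-1/74 + 21036) = 108*(1556663/74) = 84059802/37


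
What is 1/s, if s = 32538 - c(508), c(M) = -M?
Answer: 1/33046 ≈ 3.0261e-5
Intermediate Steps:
s = 33046 (s = 32538 - (-1)*508 = 32538 - 1*(-508) = 32538 + 508 = 33046)
1/s = 1/33046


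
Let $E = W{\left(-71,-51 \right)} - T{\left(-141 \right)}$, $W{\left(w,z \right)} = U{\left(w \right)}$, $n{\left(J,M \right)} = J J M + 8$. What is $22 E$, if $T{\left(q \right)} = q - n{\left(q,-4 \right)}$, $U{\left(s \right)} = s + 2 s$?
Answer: $-1750936$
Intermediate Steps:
$U{\left(s \right)} = 3 s$
$n{\left(J,M \right)} = 8 + M J^{2}$ ($n{\left(J,M \right)} = J^{2} M + 8 = M J^{2} + 8 = 8 + M J^{2}$)
$W{\left(w,z \right)} = 3 w$
$T{\left(q \right)} = -8 + q + 4 q^{2}$ ($T{\left(q \right)} = q - \left(8 - 4 q^{2}\right) = q + \left(-8 + 4 q^{2}\right) = -8 + q + 4 q^{2}$)
$E = -79588$ ($E = 3 \left(-71\right) - \left(-8 - 141 + 4 \left(-141\right)^{2}\right) = -213 - \left(-8 - 141 + 4 \cdot 19881\right) = -213 - \left(-8 - 141 + 79524\right) = -213 - 79375 = -79588$)
$22 E = 22 \left(-79588\right) = -1750936$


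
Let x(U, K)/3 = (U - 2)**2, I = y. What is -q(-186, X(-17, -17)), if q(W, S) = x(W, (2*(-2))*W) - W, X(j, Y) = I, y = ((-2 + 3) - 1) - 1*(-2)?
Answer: -106218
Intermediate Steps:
y = 2 (y = (1 - 1) + 2 = 0 + 2 = 2)
I = 2
X(j, Y) = 2
x(U, K) = 3*(-2 + U)**2 (x(U, K) = 3*(U - 2)**2 = 3*(-2 + U)**2)
q(W, S) = -W + 3*(-2 + W)**2 (q(W, S) = 3*(-2 + W)**2 - W = -W + 3*(-2 + W)**2)
-q(-186, X(-17, -17)) = -(-1*(-186) + 3*(-2 - 186)**2) = -(186 + 3*(-188)**2) = -(186 + 3*35344) = -(186 + 106032) = -1*106218 = -106218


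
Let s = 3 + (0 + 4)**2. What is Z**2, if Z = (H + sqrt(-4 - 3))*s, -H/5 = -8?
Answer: 575073 + 28880*I*sqrt(7) ≈ 5.7507e+5 + 76409.0*I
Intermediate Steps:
H = 40 (H = -5*(-8) = 40)
s = 19 (s = 3 + 4**2 = 3 + 16 = 19)
Z = 760 + 19*I*sqrt(7) (Z = (40 + sqrt(-4 - 3))*19 = (40 + sqrt(-7))*19 = (40 + I*sqrt(7))*19 = 760 + 19*I*sqrt(7) ≈ 760.0 + 50.269*I)
Z**2 = (760 + 19*I*sqrt(7))**2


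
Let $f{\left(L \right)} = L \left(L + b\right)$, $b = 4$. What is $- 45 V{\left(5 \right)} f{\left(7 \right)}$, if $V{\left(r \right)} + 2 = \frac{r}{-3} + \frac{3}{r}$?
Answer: $10626$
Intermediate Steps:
$V{\left(r \right)} = -2 + \frac{3}{r} - \frac{r}{3}$ ($V{\left(r \right)} = -2 + \left(\frac{r}{-3} + \frac{3}{r}\right) = -2 + \left(r \left(- \frac{1}{3}\right) + \frac{3}{r}\right) = -2 - \left(- \frac{3}{r} + \frac{r}{3}\right) = -2 + \frac{3}{r} - \frac{r}{3}$)
$f{\left(L \right)} = L \left(4 + L\right)$ ($f{\left(L \right)} = L \left(L + 4\right) = L \left(4 + L\right)$)
$- 45 V{\left(5 \right)} f{\left(7 \right)} = - 45 \left(-2 + \frac{3}{5} - \frac{5}{3}\right) 7 \left(4 + 7\right) = - 45 \left(-2 + 3 \cdot \frac{1}{5} - \frac{5}{3}\right) 7 \cdot 11 = - 45 \left(-2 + \frac{3}{5} - \frac{5}{3}\right) 77 = \left(-45\right) \left(- \frac{46}{15}\right) 77 = 138 \cdot 77 = 10626$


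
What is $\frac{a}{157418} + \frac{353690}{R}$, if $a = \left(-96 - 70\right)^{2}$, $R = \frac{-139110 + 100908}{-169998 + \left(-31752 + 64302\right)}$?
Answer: $\frac{637726420623206}{501140203} \approx 1.2726 \cdot 10^{6}$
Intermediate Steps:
$R = \frac{6367}{22908}$ ($R = - \frac{38202}{-169998 + 32550} = - \frac{38202}{-137448} = \left(-38202\right) \left(- \frac{1}{137448}\right) = \frac{6367}{22908} \approx 0.27794$)
$a = 27556$ ($a = \left(-166\right)^{2} = 27556$)
$\frac{a}{157418} + \frac{353690}{R} = \frac{27556}{157418} + \frac{353690}{\frac{6367}{22908}} = 27556 \cdot \frac{1}{157418} + 353690 \cdot \frac{22908}{6367} = \frac{13778}{78709} + \frac{8102330520}{6367} = \frac{637726420623206}{501140203}$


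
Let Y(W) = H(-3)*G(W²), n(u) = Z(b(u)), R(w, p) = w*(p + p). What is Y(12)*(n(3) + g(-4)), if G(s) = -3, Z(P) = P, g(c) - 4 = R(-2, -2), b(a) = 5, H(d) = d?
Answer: 153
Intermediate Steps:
R(w, p) = 2*p*w (R(w, p) = w*(2*p) = 2*p*w)
g(c) = 12 (g(c) = 4 + 2*(-2)*(-2) = 4 + 8 = 12)
n(u) = 5
Y(W) = 9 (Y(W) = -3*(-3) = 9)
Y(12)*(n(3) + g(-4)) = 9*(5 + 12) = 9*17 = 153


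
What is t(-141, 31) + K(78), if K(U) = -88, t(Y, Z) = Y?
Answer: -229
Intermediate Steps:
t(-141, 31) + K(78) = -141 - 88 = -229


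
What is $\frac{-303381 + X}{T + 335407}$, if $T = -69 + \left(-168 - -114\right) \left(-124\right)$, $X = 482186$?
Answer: $\frac{16255}{31094} \approx 0.52277$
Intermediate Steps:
$T = 6627$ ($T = -69 + \left(-168 + 114\right) \left(-124\right) = -69 - -6696 = -69 + 6696 = 6627$)
$\frac{-303381 + X}{T + 335407} = \frac{-303381 + 482186}{6627 + 335407} = \frac{178805}{342034} = 178805 \cdot \frac{1}{342034} = \frac{16255}{31094}$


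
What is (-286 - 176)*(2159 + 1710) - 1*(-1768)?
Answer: -1785710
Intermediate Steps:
(-286 - 176)*(2159 + 1710) - 1*(-1768) = -462*3869 + 1768 = -1787478 + 1768 = -1785710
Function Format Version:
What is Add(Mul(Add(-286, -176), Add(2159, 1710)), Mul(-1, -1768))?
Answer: -1785710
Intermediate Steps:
Add(Mul(Add(-286, -176), Add(2159, 1710)), Mul(-1, -1768)) = Add(Mul(-462, 3869), 1768) = Add(-1787478, 1768) = -1785710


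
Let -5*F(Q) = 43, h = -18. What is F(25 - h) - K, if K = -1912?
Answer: 9517/5 ≈ 1903.4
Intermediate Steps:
F(Q) = -43/5 (F(Q) = -⅕*43 = -43/5)
F(25 - h) - K = -43/5 - 1*(-1912) = -43/5 + 1912 = 9517/5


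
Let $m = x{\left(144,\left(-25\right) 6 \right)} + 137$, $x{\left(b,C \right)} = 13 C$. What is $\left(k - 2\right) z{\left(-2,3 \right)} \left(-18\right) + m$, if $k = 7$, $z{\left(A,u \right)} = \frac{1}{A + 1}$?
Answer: $-1723$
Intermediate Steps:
$z{\left(A,u \right)} = \frac{1}{1 + A}$
$m = -1813$ ($m = 13 \left(\left(-25\right) 6\right) + 137 = 13 \left(-150\right) + 137 = -1950 + 137 = -1813$)
$\left(k - 2\right) z{\left(-2,3 \right)} \left(-18\right) + m = \frac{7 - 2}{1 - 2} \left(-18\right) - 1813 = \frac{7 - 2}{-1} \left(-18\right) - 1813 = 5 \left(-1\right) \left(-18\right) - 1813 = \left(-5\right) \left(-18\right) - 1813 = 90 - 1813 = -1723$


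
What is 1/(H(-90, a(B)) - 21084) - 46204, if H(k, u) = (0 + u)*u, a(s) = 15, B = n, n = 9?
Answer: -963769237/20859 ≈ -46204.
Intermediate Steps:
B = 9
H(k, u) = u² (H(k, u) = u*u = u²)
1/(H(-90, a(B)) - 21084) - 46204 = 1/(15² - 21084) - 46204 = 1/(225 - 21084) - 46204 = 1/(-20859) - 46204 = -1/20859 - 46204 = -963769237/20859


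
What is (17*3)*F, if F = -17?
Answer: -867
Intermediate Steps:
(17*3)*F = (17*3)*(-17) = 51*(-17) = -867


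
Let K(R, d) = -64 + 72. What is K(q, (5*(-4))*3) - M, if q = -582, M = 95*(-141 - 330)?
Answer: 44753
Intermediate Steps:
M = -44745 (M = 95*(-471) = -44745)
K(R, d) = 8
K(q, (5*(-4))*3) - M = 8 - 1*(-44745) = 8 + 44745 = 44753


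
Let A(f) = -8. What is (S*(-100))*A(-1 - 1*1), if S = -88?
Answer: -70400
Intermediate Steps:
(S*(-100))*A(-1 - 1*1) = -88*(-100)*(-8) = 8800*(-8) = -70400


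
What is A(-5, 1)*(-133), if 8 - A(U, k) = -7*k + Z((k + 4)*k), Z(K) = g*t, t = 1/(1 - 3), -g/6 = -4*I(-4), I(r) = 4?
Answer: -8379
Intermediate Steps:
g = 96 (g = -(-24)*4 = -6*(-16) = 96)
t = -½ (t = 1/(-2) = -½ ≈ -0.50000)
Z(K) = -48 (Z(K) = 96*(-½) = -48)
A(U, k) = 56 + 7*k (A(U, k) = 8 - (-7*k - 48) = 8 - (-48 - 7*k) = 8 + (48 + 7*k) = 56 + 7*k)
A(-5, 1)*(-133) = (56 + 7*1)*(-133) = (56 + 7)*(-133) = 63*(-133) = -8379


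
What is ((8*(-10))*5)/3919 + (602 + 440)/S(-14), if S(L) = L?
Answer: -2044599/27433 ≈ -74.531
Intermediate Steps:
((8*(-10))*5)/3919 + (602 + 440)/S(-14) = ((8*(-10))*5)/3919 + (602 + 440)/(-14) = -80*5*(1/3919) + 1042*(-1/14) = -400*1/3919 - 521/7 = -400/3919 - 521/7 = -2044599/27433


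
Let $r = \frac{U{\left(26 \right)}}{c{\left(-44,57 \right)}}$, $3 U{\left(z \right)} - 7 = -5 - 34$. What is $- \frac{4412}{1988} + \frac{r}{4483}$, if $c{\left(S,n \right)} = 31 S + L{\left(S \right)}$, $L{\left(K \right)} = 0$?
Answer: $- \frac{5058474251}{2279296173} \approx -2.2193$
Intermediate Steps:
$U{\left(z \right)} = - \frac{32}{3}$ ($U{\left(z \right)} = \frac{7}{3} + \frac{-5 - 34}{3} = \frac{7}{3} + \frac{1}{3} \left(-39\right) = \frac{7}{3} - 13 = - \frac{32}{3}$)
$c{\left(S,n \right)} = 31 S$ ($c{\left(S,n \right)} = 31 S + 0 = 31 S$)
$r = \frac{8}{1023}$ ($r = - \frac{32}{3 \cdot 31 \left(-44\right)} = - \frac{32}{3 \left(-1364\right)} = \left(- \frac{32}{3}\right) \left(- \frac{1}{1364}\right) = \frac{8}{1023} \approx 0.0078201$)
$- \frac{4412}{1988} + \frac{r}{4483} = - \frac{4412}{1988} + \frac{8}{1023 \cdot 4483} = \left(-4412\right) \frac{1}{1988} + \frac{8}{1023} \cdot \frac{1}{4483} = - \frac{1103}{497} + \frac{8}{4586109} = - \frac{5058474251}{2279296173}$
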